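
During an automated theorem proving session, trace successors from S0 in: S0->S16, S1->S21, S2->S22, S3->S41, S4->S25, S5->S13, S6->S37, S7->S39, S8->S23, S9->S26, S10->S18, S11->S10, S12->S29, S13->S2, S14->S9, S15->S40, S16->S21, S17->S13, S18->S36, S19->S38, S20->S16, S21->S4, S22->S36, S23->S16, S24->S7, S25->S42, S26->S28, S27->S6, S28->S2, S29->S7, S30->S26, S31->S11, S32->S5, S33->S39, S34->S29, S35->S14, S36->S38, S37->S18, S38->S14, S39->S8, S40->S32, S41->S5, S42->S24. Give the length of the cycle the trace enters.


Trace from S0 until a state repeats:
  S0 -> S16 -> S21 -> S4 -> S25 -> S42 -> S24 -> S7 -> S39 -> S8 -> S23 -> S16
S16 first seen at step 1, revisited at step 11.
Cycle length = 11 - 1 = 10

10


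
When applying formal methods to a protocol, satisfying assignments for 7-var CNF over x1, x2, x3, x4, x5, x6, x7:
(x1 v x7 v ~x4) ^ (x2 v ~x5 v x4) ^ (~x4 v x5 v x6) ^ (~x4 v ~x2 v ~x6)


CNF with 4 clauses over 7 vars (128 assignments).
An assignment satisfies CNF iff every clause has >=1 true literal.
Check each row (bits = x1,x2,x3,x4,x5,x6,x7; clause T/F shown):
  row 0 [0000000]: clauses=TTTT -> 1
  row 1 [0000001]: clauses=TTTT -> 1
  row 2 [0000010]: clauses=TTTT -> 1
  row 3 [0000011]: clauses=TTTT -> 1
  row 4 [0000100]: clauses=TFTT -> 0
  (every remaining row is evaluated the same way; all 128 results are listed next)
Full result column, 8 rows per line (x1,x2,x3,x4 fixed per line; x5,x6,x7 runs 000..111 left to right):
  rows 0-7 [x1,x2,x3,x4=0000]: 11110000  (ones: 4)
  rows 8-15 [x1,x2,x3,x4=0001]: 00010101  (ones: 3)
  rows 16-23 [x1,x2,x3,x4=0010]: 11110000  (ones: 4)
  rows 24-31 [x1,x2,x3,x4=0011]: 00010101  (ones: 3)
  rows 32-39 [x1,x2,x3,x4=0100]: 11111111  (ones: 8)
  rows 40-47 [x1,x2,x3,x4=0101]: 00000100  (ones: 1)
  rows 48-55 [x1,x2,x3,x4=0110]: 11111111  (ones: 8)
  rows 56-63 [x1,x2,x3,x4=0111]: 00000100  (ones: 1)
  rows 64-71 [x1,x2,x3,x4=1000]: 11110000  (ones: 4)
  rows 72-79 [x1,x2,x3,x4=1001]: 00111111  (ones: 6)
  rows 80-87 [x1,x2,x3,x4=1010]: 11110000  (ones: 4)
  rows 88-95 [x1,x2,x3,x4=1011]: 00111111  (ones: 6)
  rows 96-103 [x1,x2,x3,x4=1100]: 11111111  (ones: 8)
  rows 104-111 [x1,x2,x3,x4=1101]: 00001100  (ones: 2)
  rows 112-119 [x1,x2,x3,x4=1110]: 11111111  (ones: 8)
  rows 120-127 [x1,x2,x3,x4=1111]: 00001100  (ones: 2)
Satisfying assignments = 4+3+4+3+8+1+8+1+4+6+4+6+8+2+8+2 = 72

72


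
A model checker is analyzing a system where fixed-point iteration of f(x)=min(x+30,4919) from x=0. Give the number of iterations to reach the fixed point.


Step 1: x=0, cap=4919, increment=30
Step 2: x grows by 30 each step until capped at 4919; fixed point is x=4919
Step 3: iterations = ceil(4919/30) = 164

164


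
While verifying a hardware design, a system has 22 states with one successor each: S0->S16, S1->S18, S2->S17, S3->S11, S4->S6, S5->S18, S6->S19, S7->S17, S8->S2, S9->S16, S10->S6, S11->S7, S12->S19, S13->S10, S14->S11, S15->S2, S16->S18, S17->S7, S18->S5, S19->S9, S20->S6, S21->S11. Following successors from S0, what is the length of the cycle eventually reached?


Trace from S0 until a state repeats:
  S0 -> S16 -> S18 -> S5 -> S18
S18 first seen at step 2, revisited at step 4.
Cycle length = 4 - 2 = 2

2


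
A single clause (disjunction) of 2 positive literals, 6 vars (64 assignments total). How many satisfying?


Step 1: Total=2^6=64
Step 2: Unsat when all 2 false: 2^4=16
Step 3: Sat=64-16=48

48


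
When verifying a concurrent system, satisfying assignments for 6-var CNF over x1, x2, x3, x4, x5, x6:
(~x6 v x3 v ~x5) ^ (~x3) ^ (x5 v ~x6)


CNF with 3 clauses over 6 vars (64 assignments).
An assignment satisfies CNF iff every clause has >=1 true literal.
Check each row (bits = x1,x2,x3,x4,x5,x6; clause T/F shown):
  row 0 [000000]: clauses=TTT -> 1
  row 1 [000001]: clauses=TTF -> 0
  row 2 [000010]: clauses=TTT -> 1
  row 3 [000011]: clauses=FTT -> 0
  row 4 [000100]: clauses=TTT -> 1
  (every remaining row is evaluated the same way; all 64 results are listed next)
Full result column, 8 rows per line (x1,x2,x3 fixed per line; x4,x5,x6 runs 000..111 left to right):
  rows 0-7 [x1,x2,x3=000]: 10101010  (ones: 4)
  rows 8-15 [x1,x2,x3=001]: 00000000  (ones: 0)
  rows 16-23 [x1,x2,x3=010]: 10101010  (ones: 4)
  rows 24-31 [x1,x2,x3=011]: 00000000  (ones: 0)
  rows 32-39 [x1,x2,x3=100]: 10101010  (ones: 4)
  rows 40-47 [x1,x2,x3=101]: 00000000  (ones: 0)
  rows 48-55 [x1,x2,x3=110]: 10101010  (ones: 4)
  rows 56-63 [x1,x2,x3=111]: 00000000  (ones: 0)
Satisfying assignments = 4+0+4+0+4+0+4+0 = 16

16


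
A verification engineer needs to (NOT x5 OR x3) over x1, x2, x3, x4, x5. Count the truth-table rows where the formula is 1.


Formula: (NOT x5 OR x3) over 5 vars (32 rows)
Evaluate each row (x1, x2, x3, x4, x5 as bits, MSB first):
  row 0 [00000]: (NOT 0 OR 0) -> 1
  row 1 [00001]: (NOT 1 OR 0) -> 0
  row 2 [00010]: (NOT 0 OR 0) -> 1
  row 3 [00011]: (NOT 1 OR 0) -> 0
  row 4 [00100]: (NOT 0 OR 1) -> 1
  row 5 [00101]: (NOT 1 OR 1) -> 1
  row 6 [00110]: (NOT 0 OR 1) -> 1
  row 7 [00111]: (NOT 1 OR 1) -> 1
  row 8 [01000]: (NOT 0 OR 0) -> 1
  row 9 [01001]: (NOT 1 OR 0) -> 0
  row 10 [01010]: (NOT 0 OR 0) -> 1
  row 11 [01011]: (NOT 1 OR 0) -> 0
  row 12 [01100]: (NOT 0 OR 1) -> 1
  row 13 [01101]: (NOT 1 OR 1) -> 1
  row 14 [01110]: (NOT 0 OR 1) -> 1
  row 15 [01111]: (NOT 1 OR 1) -> 1
  row 16 [10000]: (NOT 0 OR 0) -> 1
  row 17 [10001]: (NOT 1 OR 0) -> 0
  row 18 [10010]: (NOT 0 OR 0) -> 1
  row 19 [10011]: (NOT 1 OR 0) -> 0
  row 20 [10100]: (NOT 0 OR 1) -> 1
  row 21 [10101]: (NOT 1 OR 1) -> 1
  row 22 [10110]: (NOT 0 OR 1) -> 1
  row 23 [10111]: (NOT 1 OR 1) -> 1
  row 24 [11000]: (NOT 0 OR 0) -> 1
  row 25 [11001]: (NOT 1 OR 0) -> 0
  row 26 [11010]: (NOT 0 OR 0) -> 1
  row 27 [11011]: (NOT 1 OR 0) -> 0
  row 28 [11100]: (NOT 0 OR 1) -> 1
  row 29 [11101]: (NOT 1 OR 1) -> 1
  row 30 [11110]: (NOT 0 OR 1) -> 1
  row 31 [11111]: (NOT 1 OR 1) -> 1
Full result column, 8 rows per line (x1,x2 fixed per line; x3,x4,x5 runs 000..111 left to right):
  rows 0-7 [x1,x2=00]: 10101111  (ones: 6)
  rows 8-15 [x1,x2=01]: 10101111  (ones: 6)
  rows 16-23 [x1,x2=10]: 10101111  (ones: 6)
  rows 24-31 [x1,x2=11]: 10101111  (ones: 6)
Count of 1-rows = 6+6+6+6 = 24

24


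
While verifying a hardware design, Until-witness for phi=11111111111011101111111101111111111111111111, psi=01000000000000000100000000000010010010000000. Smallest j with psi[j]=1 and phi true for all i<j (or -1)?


(phi U psi) at 0: need smallest j with psi[j]=1 and phi[i]=1 for all i in [0,j).
Scan from step 0:
  step 0: phi=1, psi=0 -> continue
  step 1: psi=1 and phi held for [0,1) -> witness found
Witness step = 1

1


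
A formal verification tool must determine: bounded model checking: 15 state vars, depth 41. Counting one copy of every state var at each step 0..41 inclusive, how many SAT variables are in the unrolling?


BMC unrolls to depth k, creating one copy of each state var for steps 0..k.
Step count = 41 + 1 = 42 (steps 0 through 41)
Vars per step = 15
Total = 15 * 42 = 630

630


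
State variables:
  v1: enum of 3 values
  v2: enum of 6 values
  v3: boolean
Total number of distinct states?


State space = product of domain sizes of all variables.
Domain sizes:
  v1 (enum of 3 values): 3
  v2 (enum of 6 values): 6
  v3 (boolean): 2
Product = 3 * 6 * 2 = 36

36


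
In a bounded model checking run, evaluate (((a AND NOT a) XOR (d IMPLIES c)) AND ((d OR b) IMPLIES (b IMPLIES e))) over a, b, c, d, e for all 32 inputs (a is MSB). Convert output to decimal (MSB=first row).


Formula: (((a AND NOT a) XOR (d IMPLIES c)) AND ((d OR b) IMPLIES (b IMPLIES e))) over a, b, c, d, e (32 rows)
Evaluate each row (bits = a,b,c,d,e, MSB first):
  row 0 [00000]: (((0 AND NOT 0) XOR (0 IMPLIES 0)) AND ((0 OR 0) IMPLIES (0 IMPLIES 0))) -> 1
  row 1 [00001]: (((0 AND NOT 0) XOR (0 IMPLIES 0)) AND ((0 OR 0) IMPLIES (0 IMPLIES 1))) -> 1
  row 2 [00010]: (((0 AND NOT 0) XOR (1 IMPLIES 0)) AND ((1 OR 0) IMPLIES (0 IMPLIES 0))) -> 0
  row 3 [00011]: (((0 AND NOT 0) XOR (1 IMPLIES 0)) AND ((1 OR 0) IMPLIES (0 IMPLIES 1))) -> 0
  row 4 [00100]: (((0 AND NOT 0) XOR (0 IMPLIES 1)) AND ((0 OR 0) IMPLIES (0 IMPLIES 0))) -> 1
  row 5 [00101]: (((0 AND NOT 0) XOR (0 IMPLIES 1)) AND ((0 OR 0) IMPLIES (0 IMPLIES 1))) -> 1
  row 6 [00110]: (((0 AND NOT 0) XOR (1 IMPLIES 1)) AND ((1 OR 0) IMPLIES (0 IMPLIES 0))) -> 1
  row 7 [00111]: (((0 AND NOT 0) XOR (1 IMPLIES 1)) AND ((1 OR 0) IMPLIES (0 IMPLIES 1))) -> 1
  row 8 [01000]: (((0 AND NOT 0) XOR (0 IMPLIES 0)) AND ((0 OR 1) IMPLIES (1 IMPLIES 0))) -> 0
  row 9 [01001]: (((0 AND NOT 0) XOR (0 IMPLIES 0)) AND ((0 OR 1) IMPLIES (1 IMPLIES 1))) -> 1
  row 10 [01010]: (((0 AND NOT 0) XOR (1 IMPLIES 0)) AND ((1 OR 1) IMPLIES (1 IMPLIES 0))) -> 0
  row 11 [01011]: (((0 AND NOT 0) XOR (1 IMPLIES 0)) AND ((1 OR 1) IMPLIES (1 IMPLIES 1))) -> 0
  row 12 [01100]: (((0 AND NOT 0) XOR (0 IMPLIES 1)) AND ((0 OR 1) IMPLIES (1 IMPLIES 0))) -> 0
  row 13 [01101]: (((0 AND NOT 0) XOR (0 IMPLIES 1)) AND ((0 OR 1) IMPLIES (1 IMPLIES 1))) -> 1
  row 14 [01110]: (((0 AND NOT 0) XOR (1 IMPLIES 1)) AND ((1 OR 1) IMPLIES (1 IMPLIES 0))) -> 0
  row 15 [01111]: (((0 AND NOT 0) XOR (1 IMPLIES 1)) AND ((1 OR 1) IMPLIES (1 IMPLIES 1))) -> 1
  row 16 [10000]: (((1 AND NOT 1) XOR (0 IMPLIES 0)) AND ((0 OR 0) IMPLIES (0 IMPLIES 0))) -> 1
  row 17 [10001]: (((1 AND NOT 1) XOR (0 IMPLIES 0)) AND ((0 OR 0) IMPLIES (0 IMPLIES 1))) -> 1
  row 18 [10010]: (((1 AND NOT 1) XOR (1 IMPLIES 0)) AND ((1 OR 0) IMPLIES (0 IMPLIES 0))) -> 0
  row 19 [10011]: (((1 AND NOT 1) XOR (1 IMPLIES 0)) AND ((1 OR 0) IMPLIES (0 IMPLIES 1))) -> 0
  row 20 [10100]: (((1 AND NOT 1) XOR (0 IMPLIES 1)) AND ((0 OR 0) IMPLIES (0 IMPLIES 0))) -> 1
  row 21 [10101]: (((1 AND NOT 1) XOR (0 IMPLIES 1)) AND ((0 OR 0) IMPLIES (0 IMPLIES 1))) -> 1
  row 22 [10110]: (((1 AND NOT 1) XOR (1 IMPLIES 1)) AND ((1 OR 0) IMPLIES (0 IMPLIES 0))) -> 1
  row 23 [10111]: (((1 AND NOT 1) XOR (1 IMPLIES 1)) AND ((1 OR 0) IMPLIES (0 IMPLIES 1))) -> 1
  row 24 [11000]: (((1 AND NOT 1) XOR (0 IMPLIES 0)) AND ((0 OR 1) IMPLIES (1 IMPLIES 0))) -> 0
  row 25 [11001]: (((1 AND NOT 1) XOR (0 IMPLIES 0)) AND ((0 OR 1) IMPLIES (1 IMPLIES 1))) -> 1
  row 26 [11010]: (((1 AND NOT 1) XOR (1 IMPLIES 0)) AND ((1 OR 1) IMPLIES (1 IMPLIES 0))) -> 0
  row 27 [11011]: (((1 AND NOT 1) XOR (1 IMPLIES 0)) AND ((1 OR 1) IMPLIES (1 IMPLIES 1))) -> 0
  row 28 [11100]: (((1 AND NOT 1) XOR (0 IMPLIES 1)) AND ((0 OR 1) IMPLIES (1 IMPLIES 0))) -> 0
  row 29 [11101]: (((1 AND NOT 1) XOR (0 IMPLIES 1)) AND ((0 OR 1) IMPLIES (1 IMPLIES 1))) -> 1
  row 30 [11110]: (((1 AND NOT 1) XOR (1 IMPLIES 1)) AND ((1 OR 1) IMPLIES (1 IMPLIES 0))) -> 0
  row 31 [11111]: (((1 AND NOT 1) XOR (1 IMPLIES 1)) AND ((1 OR 1) IMPLIES (1 IMPLIES 1))) -> 1
Full result column, 4 rows per line (a,b,c fixed per line; d,e runs 00..11 left to right):
  rows 0-3 [a,b,c=000]: 1100  = hex C
  rows 4-7 [a,b,c=001]: 1111  = hex F
  rows 8-11 [a,b,c=010]: 0100  = hex 4
  rows 12-15 [a,b,c=011]: 0101  = hex 5
  rows 16-19 [a,b,c=100]: 1100  = hex C
  rows 20-23 [a,b,c=101]: 1111  = hex F
  rows 24-27 [a,b,c=110]: 0100  = hex 4
  rows 28-31 [a,b,c=111]: 0101  = hex 5
Output column (row 0 .. row 31) = 11001111010001011100111101000101
Output column grouped in 4s = 1100 1111 0100 0101 1100 1111 0100 0101 = 0xCF45CF45
Convert to decimal digit by digit (value = value*16 + digit):
  C -> 12
  12*16 + 15 (F) = 207
  207*16 + 4 = 3316
  3316*16 + 5 = 53061
  53061*16 + 12 (C) = 848988
  848988*16 + 15 (F) = 13583823
  13583823*16 + 4 = 217341172
  217341172*16 + 5 = 3477458757
Decimal = 3477458757

3477458757


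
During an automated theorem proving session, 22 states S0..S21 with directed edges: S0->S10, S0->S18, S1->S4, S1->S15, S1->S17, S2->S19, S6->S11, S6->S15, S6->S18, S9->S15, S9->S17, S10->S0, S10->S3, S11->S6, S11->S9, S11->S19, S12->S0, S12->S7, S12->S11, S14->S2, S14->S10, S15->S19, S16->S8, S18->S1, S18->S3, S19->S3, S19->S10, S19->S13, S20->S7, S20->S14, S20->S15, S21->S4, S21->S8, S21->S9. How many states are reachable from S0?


BFS from S0:
  layer 0: {S0}
  layer 1: {S10, S18}
  layer 2: {S1, S3}
  layer 3: {S4, S15, S17}
  layer 4: {S19}
  layer 5: {S13}
Reachable set: {S0, S1, S3, S4, S10, S13, S15, S17, S18, S19}
Count = 10

10


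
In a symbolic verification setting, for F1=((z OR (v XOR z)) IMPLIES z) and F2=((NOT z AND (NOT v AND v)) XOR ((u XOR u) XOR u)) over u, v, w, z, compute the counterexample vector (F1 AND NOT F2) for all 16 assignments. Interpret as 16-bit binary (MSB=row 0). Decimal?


F1 = ((z OR (v XOR z)) IMPLIES z)
F2 = ((NOT z AND (NOT v AND v)) XOR ((u XOR u) XOR u))
Counterexample to F1=>F2 is where F1=1 and F2=0.
Evaluate each row (bits = u,v,w,z, MSB first):
  row 0 [0000]: F1=1 F2=0 -> F1&~F2 -> 1
  row 1 [0001]: F1=1 F2=0 -> F1&~F2 -> 1
  row 2 [0010]: F1=1 F2=0 -> F1&~F2 -> 1
  row 3 [0011]: F1=1 F2=0 -> F1&~F2 -> 1
  row 4 [0100]: F1=0 F2=0 -> F1&~F2 -> 0
  row 5 [0101]: F1=1 F2=0 -> F1&~F2 -> 1
  row 6 [0110]: F1=0 F2=0 -> F1&~F2 -> 0
  row 7 [0111]: F1=1 F2=0 -> F1&~F2 -> 1
  row 8 [1000]: F1=1 F2=1 -> F1&~F2 -> 0
  row 9 [1001]: F1=1 F2=1 -> F1&~F2 -> 0
  row 10 [1010]: F1=1 F2=1 -> F1&~F2 -> 0
  row 11 [1011]: F1=1 F2=1 -> F1&~F2 -> 0
  row 12 [1100]: F1=0 F2=1 -> F1&~F2 -> 0
  row 13 [1101]: F1=1 F2=1 -> F1&~F2 -> 0
  row 14 [1110]: F1=0 F2=1 -> F1&~F2 -> 0
  row 15 [1111]: F1=1 F2=1 -> F1&~F2 -> 0
Full result column, 4 rows per line (u,v fixed per line; w,z runs 00..11 left to right):
  rows 0-3 [u,v=00]: 1111  = hex F
  rows 4-7 [u,v=01]: 0101  = hex 5
  rows 8-11 [u,v=10]: 0000  = hex 0
  rows 12-15 [u,v=11]: 0000  = hex 0
Counterexample vector (row 0 .. row 15) = 1111010100000000
Output column grouped in 4s = 1111 0101 0000 0000 = 0xF500
Convert to decimal digit by digit (value = value*16 + digit):
  F -> 15
  15*16 + 5 = 245
  245*16 + 0 = 3920
  3920*16 + 0 = 62720
Decimal = 62720

62720


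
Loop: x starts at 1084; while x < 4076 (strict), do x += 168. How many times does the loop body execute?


Step 1: x goes from 1084 toward 4076 by 168; the body runs while x<4076, so iterations = ceil((bound-start)/step)
Step 2: Distance=2992
Step 3: ceil(2992/168)=18

18


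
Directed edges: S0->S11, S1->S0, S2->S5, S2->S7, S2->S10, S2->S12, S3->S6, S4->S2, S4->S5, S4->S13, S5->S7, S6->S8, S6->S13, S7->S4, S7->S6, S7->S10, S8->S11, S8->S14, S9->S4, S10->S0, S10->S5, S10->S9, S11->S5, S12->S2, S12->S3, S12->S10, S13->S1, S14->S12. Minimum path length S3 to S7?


BFS layer-by-layer from S3:
  dist 0: {S3}
  dist 1: {S6}
  dist 2: {S8, S13}
  dist 3: {S1, S11, S14}
  dist 4: {S0, S5, S12}
  dist 5: {S2, S7, S10}
  -> S7 reached at distance 5
Shortest path length = 5

5


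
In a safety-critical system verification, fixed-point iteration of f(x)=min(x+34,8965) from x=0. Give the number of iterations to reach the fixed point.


Step 1: x=0, cap=8965, increment=34
Step 2: x grows by 34 each step until capped at 8965; fixed point is x=8965
Step 3: iterations = ceil(8965/34) = 264

264


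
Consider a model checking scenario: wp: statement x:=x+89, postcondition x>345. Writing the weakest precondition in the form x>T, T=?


Formula: wp(x:=E, P) = P[E/x] (substitute E for x in postcondition)
Step 1: Postcondition: x>345
Step 2: Substitute x+89 for x: x+89>345
Step 3: Solve for x: x > 345-89 = 256

256


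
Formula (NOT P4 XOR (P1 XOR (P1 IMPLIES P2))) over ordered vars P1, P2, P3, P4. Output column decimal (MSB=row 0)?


Formula: (NOT P4 XOR (P1 XOR (P1 IMPLIES P2))) over P1, P2, P3, P4 (16 rows)
Evaluate each row (bits = P1,P2,P3,P4, MSB first):
  row 0 [0000]: (NOT 0 XOR (0 XOR (0 IMPLIES 0))) -> 0
  row 1 [0001]: (NOT 1 XOR (0 XOR (0 IMPLIES 0))) -> 1
  row 2 [0010]: (NOT 0 XOR (0 XOR (0 IMPLIES 0))) -> 0
  row 3 [0011]: (NOT 1 XOR (0 XOR (0 IMPLIES 0))) -> 1
  row 4 [0100]: (NOT 0 XOR (0 XOR (0 IMPLIES 1))) -> 0
  row 5 [0101]: (NOT 1 XOR (0 XOR (0 IMPLIES 1))) -> 1
  row 6 [0110]: (NOT 0 XOR (0 XOR (0 IMPLIES 1))) -> 0
  row 7 [0111]: (NOT 1 XOR (0 XOR (0 IMPLIES 1))) -> 1
  row 8 [1000]: (NOT 0 XOR (1 XOR (1 IMPLIES 0))) -> 0
  row 9 [1001]: (NOT 1 XOR (1 XOR (1 IMPLIES 0))) -> 1
  row 10 [1010]: (NOT 0 XOR (1 XOR (1 IMPLIES 0))) -> 0
  row 11 [1011]: (NOT 1 XOR (1 XOR (1 IMPLIES 0))) -> 1
  row 12 [1100]: (NOT 0 XOR (1 XOR (1 IMPLIES 1))) -> 1
  row 13 [1101]: (NOT 1 XOR (1 XOR (1 IMPLIES 1))) -> 0
  row 14 [1110]: (NOT 0 XOR (1 XOR (1 IMPLIES 1))) -> 1
  row 15 [1111]: (NOT 1 XOR (1 XOR (1 IMPLIES 1))) -> 0
Full result column, 4 rows per line (P1,P2 fixed per line; P3,P4 runs 00..11 left to right):
  rows 0-3 [P1,P2=00]: 0101  = hex 5
  rows 4-7 [P1,P2=01]: 0101  = hex 5
  rows 8-11 [P1,P2=10]: 0101  = hex 5
  rows 12-15 [P1,P2=11]: 1010  = hex A
Output column (row 0 .. row 15) = 0101010101011010
Output column grouped in 4s = 0101 0101 0101 1010 = 0x555A
Convert to decimal digit by digit (value = value*16 + digit):
  5 -> 5
  5*16 + 5 = 85
  85*16 + 5 = 1365
  1365*16 + 10 (A) = 21850
Decimal = 21850

21850


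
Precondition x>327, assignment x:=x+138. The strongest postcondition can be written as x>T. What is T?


Formula: sp(P, x:=E) = exists old_x. (x = E[old_x/x]) AND P[old_x/x] (old_x is the value of x before the assignment; eliminate old_x by solving x = E[old_x/x] for old_x)
Step 1: Precondition P: x>327, i.e. old_x > 327
Step 2: Assignment gives x = old_x + 138, so old_x = x - 138
Step 3: Substitute into P: x - 138 > 327
Step 4: Simplify: x > 327+138 = 465

465


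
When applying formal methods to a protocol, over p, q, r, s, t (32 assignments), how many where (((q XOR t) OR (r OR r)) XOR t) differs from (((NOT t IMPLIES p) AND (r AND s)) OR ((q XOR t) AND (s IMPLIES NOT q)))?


F1 = (((q XOR t) OR (r OR r)) XOR t)
F2 = (((NOT t IMPLIES p) AND (r AND s)) OR ((q XOR t) AND (s IMPLIES NOT q)))
Evaluate both on each of 32 rows (bits = p,q,r,s,t):
  row 0 [00000]: F1=0 F2=0 -> 0
  row 1 [00001]: F1=0 F2=1 (differ) -> 1
  row 2 [00010]: F1=0 F2=0 -> 0
  row 3 [00011]: F1=0 F2=1 (differ) -> 1
  row 4 [00100]: F1=1 F2=0 (differ) -> 1
  row 5 [00101]: F1=0 F2=1 (differ) -> 1
  row 6 [00110]: F1=1 F2=0 (differ) -> 1
  row 7 [00111]: F1=0 F2=1 (differ) -> 1
  row 8 [01000]: F1=1 F2=1 -> 0
  row 9 [01001]: F1=1 F2=0 (differ) -> 1
  row 10 [01010]: F1=1 F2=0 (differ) -> 1
  row 11 [01011]: F1=1 F2=0 (differ) -> 1
  row 12 [01100]: F1=1 F2=1 -> 0
  row 13 [01101]: F1=0 F2=0 -> 0
  row 14 [01110]: F1=1 F2=0 (differ) -> 1
  row 15 [01111]: F1=0 F2=1 (differ) -> 1
  row 16 [10000]: F1=0 F2=0 -> 0
  row 17 [10001]: F1=0 F2=1 (differ) -> 1
  row 18 [10010]: F1=0 F2=0 -> 0
  row 19 [10011]: F1=0 F2=1 (differ) -> 1
  row 20 [10100]: F1=1 F2=0 (differ) -> 1
  row 21 [10101]: F1=0 F2=1 (differ) -> 1
  row 22 [10110]: F1=1 F2=1 -> 0
  row 23 [10111]: F1=0 F2=1 (differ) -> 1
  row 24 [11000]: F1=1 F2=1 -> 0
  row 25 [11001]: F1=1 F2=0 (differ) -> 1
  row 26 [11010]: F1=1 F2=0 (differ) -> 1
  row 27 [11011]: F1=1 F2=0 (differ) -> 1
  row 28 [11100]: F1=1 F2=1 -> 0
  row 29 [11101]: F1=0 F2=0 -> 0
  row 30 [11110]: F1=1 F2=1 -> 0
  row 31 [11111]: F1=0 F2=1 (differ) -> 1
Full result column, 8 rows per line (p,q fixed per line; r,s,t runs 000..111 left to right):
  rows 0-7 [p,q=00]: 01011111  (ones: 6)
  rows 8-15 [p,q=01]: 01110011  (ones: 5)
  rows 16-23 [p,q=10]: 01011101  (ones: 5)
  rows 24-31 [p,q=11]: 01110001  (ones: 4)
Disagreements = 6+5+5+4 = 20

20


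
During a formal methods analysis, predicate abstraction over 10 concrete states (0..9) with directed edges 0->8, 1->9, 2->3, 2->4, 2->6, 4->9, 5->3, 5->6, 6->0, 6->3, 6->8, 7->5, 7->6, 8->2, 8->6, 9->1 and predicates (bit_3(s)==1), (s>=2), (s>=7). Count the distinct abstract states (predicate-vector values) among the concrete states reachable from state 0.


BFS from 0:
Concrete reachable: {0, 1, 2, 3, 4, 6, 8, 9}
Abstract via predicates (bit_3(s)==1), (s>=2), (s>=7):
  (0,0,0) <- {0, 1}
  (0,1,0) <- {2, 3, 4, 6}
  (1,1,1) <- {8, 9}
Distinct abstract states = 3

3


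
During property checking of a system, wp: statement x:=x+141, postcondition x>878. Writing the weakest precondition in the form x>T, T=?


Formula: wp(x:=E, P) = P[E/x] (substitute E for x in postcondition)
Step 1: Postcondition: x>878
Step 2: Substitute x+141 for x: x+141>878
Step 3: Solve for x: x > 878-141 = 737

737


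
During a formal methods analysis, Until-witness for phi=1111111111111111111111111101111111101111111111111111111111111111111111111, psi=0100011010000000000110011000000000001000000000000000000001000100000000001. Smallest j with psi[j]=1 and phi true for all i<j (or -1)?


(phi U psi) at 0: need smallest j with psi[j]=1 and phi[i]=1 for all i in [0,j).
Scan from step 0:
  step 0: phi=1, psi=0 -> continue
  step 1: psi=1 and phi held for [0,1) -> witness found
Witness step = 1

1


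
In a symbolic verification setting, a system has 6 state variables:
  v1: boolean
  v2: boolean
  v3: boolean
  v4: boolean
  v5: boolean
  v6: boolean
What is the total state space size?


State space = product of domain sizes of all variables.
Domain sizes:
  v1 (boolean): 2
  v2 (boolean): 2
  v3 (boolean): 2
  v4 (boolean): 2
  v5 (boolean): 2
  v6 (boolean): 2
Product = 2 * 2 * 2 * 2 * 2 * 2 = 64

64


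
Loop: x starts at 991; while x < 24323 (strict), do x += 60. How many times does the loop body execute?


Step 1: x goes from 991 toward 24323 by 60; the body runs while x<24323, so iterations = ceil((bound-start)/step)
Step 2: Distance=23332
Step 3: ceil(23332/60)=389

389


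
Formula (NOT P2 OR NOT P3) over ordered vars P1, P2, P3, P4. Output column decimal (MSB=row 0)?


Formula: (NOT P2 OR NOT P3) over P1, P2, P3, P4 (16 rows)
Evaluate each row (bits = P1,P2,P3,P4, MSB first):
  row 0 [0000]: (NOT 0 OR NOT 0) -> 1
  row 1 [0001]: (NOT 0 OR NOT 0) -> 1
  row 2 [0010]: (NOT 0 OR NOT 1) -> 1
  row 3 [0011]: (NOT 0 OR NOT 1) -> 1
  row 4 [0100]: (NOT 1 OR NOT 0) -> 1
  row 5 [0101]: (NOT 1 OR NOT 0) -> 1
  row 6 [0110]: (NOT 1 OR NOT 1) -> 0
  row 7 [0111]: (NOT 1 OR NOT 1) -> 0
  row 8 [1000]: (NOT 0 OR NOT 0) -> 1
  row 9 [1001]: (NOT 0 OR NOT 0) -> 1
  row 10 [1010]: (NOT 0 OR NOT 1) -> 1
  row 11 [1011]: (NOT 0 OR NOT 1) -> 1
  row 12 [1100]: (NOT 1 OR NOT 0) -> 1
  row 13 [1101]: (NOT 1 OR NOT 0) -> 1
  row 14 [1110]: (NOT 1 OR NOT 1) -> 0
  row 15 [1111]: (NOT 1 OR NOT 1) -> 0
Full result column, 4 rows per line (P1,P2 fixed per line; P3,P4 runs 00..11 left to right):
  rows 0-3 [P1,P2=00]: 1111  = hex F
  rows 4-7 [P1,P2=01]: 1100  = hex C
  rows 8-11 [P1,P2=10]: 1111  = hex F
  rows 12-15 [P1,P2=11]: 1100  = hex C
Output column (row 0 .. row 15) = 1111110011111100
Output column grouped in 4s = 1111 1100 1111 1100 = 0xFCFC
Convert to decimal digit by digit (value = value*16 + digit):
  F -> 15
  15*16 + 12 (C) = 252
  252*16 + 15 (F) = 4047
  4047*16 + 12 (C) = 64764
Decimal = 64764

64764


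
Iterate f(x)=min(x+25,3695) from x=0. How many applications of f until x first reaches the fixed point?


Step 1: x=0, cap=3695, increment=25
Step 2: x grows by 25 each step until capped at 3695; fixed point is x=3695
Step 3: iterations = ceil(3695/25) = 148

148


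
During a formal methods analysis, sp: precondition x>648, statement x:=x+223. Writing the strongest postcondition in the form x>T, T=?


Formula: sp(P, x:=E) = exists old_x. (x = E[old_x/x]) AND P[old_x/x] (old_x is the value of x before the assignment; eliminate old_x by solving x = E[old_x/x] for old_x)
Step 1: Precondition P: x>648, i.e. old_x > 648
Step 2: Assignment gives x = old_x + 223, so old_x = x - 223
Step 3: Substitute into P: x - 223 > 648
Step 4: Simplify: x > 648+223 = 871

871


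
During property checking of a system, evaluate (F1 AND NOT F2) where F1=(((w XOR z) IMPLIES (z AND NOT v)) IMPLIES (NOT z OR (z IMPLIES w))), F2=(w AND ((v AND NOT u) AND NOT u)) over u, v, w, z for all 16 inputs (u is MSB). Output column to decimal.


F1 = (((w XOR z) IMPLIES (z AND NOT v)) IMPLIES (NOT z OR (z IMPLIES w)))
F2 = (w AND ((v AND NOT u) AND NOT u))
Counterexample to F1=>F2 is where F1=1 and F2=0.
Evaluate each row (bits = u,v,w,z, MSB first):
  row 0 [0000]: F1=1 F2=0 -> F1&~F2 -> 1
  row 1 [0001]: F1=0 F2=0 -> F1&~F2 -> 0
  row 2 [0010]: F1=1 F2=0 -> F1&~F2 -> 1
  row 3 [0011]: F1=1 F2=0 -> F1&~F2 -> 1
  row 4 [0100]: F1=1 F2=0 -> F1&~F2 -> 1
  row 5 [0101]: F1=1 F2=0 -> F1&~F2 -> 1
  row 6 [0110]: F1=1 F2=1 -> F1&~F2 -> 0
  row 7 [0111]: F1=1 F2=1 -> F1&~F2 -> 0
  row 8 [1000]: F1=1 F2=0 -> F1&~F2 -> 1
  row 9 [1001]: F1=0 F2=0 -> F1&~F2 -> 0
  row 10 [1010]: F1=1 F2=0 -> F1&~F2 -> 1
  row 11 [1011]: F1=1 F2=0 -> F1&~F2 -> 1
  row 12 [1100]: F1=1 F2=0 -> F1&~F2 -> 1
  row 13 [1101]: F1=1 F2=0 -> F1&~F2 -> 1
  row 14 [1110]: F1=1 F2=0 -> F1&~F2 -> 1
  row 15 [1111]: F1=1 F2=0 -> F1&~F2 -> 1
Full result column, 4 rows per line (u,v fixed per line; w,z runs 00..11 left to right):
  rows 0-3 [u,v=00]: 1011  = hex B
  rows 4-7 [u,v=01]: 1100  = hex C
  rows 8-11 [u,v=10]: 1011  = hex B
  rows 12-15 [u,v=11]: 1111  = hex F
Counterexample vector (row 0 .. row 15) = 1011110010111111
Output column grouped in 4s = 1011 1100 1011 1111 = 0xBCBF
Convert to decimal digit by digit (value = value*16 + digit):
  B -> 11
  11*16 + 12 (C) = 188
  188*16 + 11 (B) = 3019
  3019*16 + 15 (F) = 48319
Decimal = 48319

48319


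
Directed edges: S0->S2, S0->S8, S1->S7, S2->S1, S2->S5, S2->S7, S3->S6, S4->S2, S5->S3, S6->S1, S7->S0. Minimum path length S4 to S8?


BFS layer-by-layer from S4:
  dist 0: {S4}
  dist 1: {S2}
  dist 2: {S1, S5, S7}
  dist 3: {S0, S3}
  dist 4: {S6, S8}
  -> S8 reached at distance 4
Shortest path length = 4

4


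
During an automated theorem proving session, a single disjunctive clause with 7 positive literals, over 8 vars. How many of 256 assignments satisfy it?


Step 1: Total=2^8=256
Step 2: Unsat when all 7 false: 2^1=2
Step 3: Sat=256-2=254

254


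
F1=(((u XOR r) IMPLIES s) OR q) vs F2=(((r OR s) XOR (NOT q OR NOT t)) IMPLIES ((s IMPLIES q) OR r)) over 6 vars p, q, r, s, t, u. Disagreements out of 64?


F1 = (((u XOR r) IMPLIES s) OR q)
F2 = (((r OR s) XOR (NOT q OR NOT t)) IMPLIES ((s IMPLIES q) OR r))
Evaluate both on each of 64 rows (bits = p,q,r,s,t,u):
  row 0 [000000]: F1=1 F2=1 -> 0
  row 1 [000001]: F1=0 F2=1 (differ) -> 1
  row 2 [000010]: F1=1 F2=1 -> 0
  row 3 [000011]: F1=0 F2=1 (differ) -> 1
  row 4 [000100]: F1=1 F2=1 -> 0
  (every remaining row is evaluated the same way; all 64 results are listed next)
Full result column, 8 rows per line (p,q,r fixed per line; s,t,u runs 000..111 left to right):
  rows 0-7 [p,q,r=000]: 01010000  (ones: 2)
  rows 8-15 [p,q,r=001]: 10100000  (ones: 2)
  rows 16-23 [p,q,r=010]: 00000000  (ones: 0)
  rows 24-31 [p,q,r=011]: 00000000  (ones: 0)
  rows 32-39 [p,q,r=100]: 01010000  (ones: 2)
  rows 40-47 [p,q,r=101]: 10100000  (ones: 2)
  rows 48-55 [p,q,r=110]: 00000000  (ones: 0)
  rows 56-63 [p,q,r=111]: 00000000  (ones: 0)
Disagreements = 2+2+0+0+2+2+0+0 = 8

8


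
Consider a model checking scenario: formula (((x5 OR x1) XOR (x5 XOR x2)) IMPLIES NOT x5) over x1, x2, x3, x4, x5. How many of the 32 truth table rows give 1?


Formula: (((x5 OR x1) XOR (x5 XOR x2)) IMPLIES NOT x5) over 5 vars (32 rows)
Evaluate each row (x1, x2, x3, x4, x5 as bits, MSB first):
  row 0 [00000]: (((0 OR 0) XOR (0 XOR 0)) IMPLIES NOT 0) -> 1
  row 1 [00001]: (((1 OR 0) XOR (1 XOR 0)) IMPLIES NOT 1) -> 1
  row 2 [00010]: (((0 OR 0) XOR (0 XOR 0)) IMPLIES NOT 0) -> 1
  row 3 [00011]: (((1 OR 0) XOR (1 XOR 0)) IMPLIES NOT 1) -> 1
  row 4 [00100]: (((0 OR 0) XOR (0 XOR 0)) IMPLIES NOT 0) -> 1
  row 5 [00101]: (((1 OR 0) XOR (1 XOR 0)) IMPLIES NOT 1) -> 1
  row 6 [00110]: (((0 OR 0) XOR (0 XOR 0)) IMPLIES NOT 0) -> 1
  row 7 [00111]: (((1 OR 0) XOR (1 XOR 0)) IMPLIES NOT 1) -> 1
  row 8 [01000]: (((0 OR 0) XOR (0 XOR 1)) IMPLIES NOT 0) -> 1
  row 9 [01001]: (((1 OR 0) XOR (1 XOR 1)) IMPLIES NOT 1) -> 0
  row 10 [01010]: (((0 OR 0) XOR (0 XOR 1)) IMPLIES NOT 0) -> 1
  row 11 [01011]: (((1 OR 0) XOR (1 XOR 1)) IMPLIES NOT 1) -> 0
  row 12 [01100]: (((0 OR 0) XOR (0 XOR 1)) IMPLIES NOT 0) -> 1
  row 13 [01101]: (((1 OR 0) XOR (1 XOR 1)) IMPLIES NOT 1) -> 0
  row 14 [01110]: (((0 OR 0) XOR (0 XOR 1)) IMPLIES NOT 0) -> 1
  row 15 [01111]: (((1 OR 0) XOR (1 XOR 1)) IMPLIES NOT 1) -> 0
  row 16 [10000]: (((0 OR 1) XOR (0 XOR 0)) IMPLIES NOT 0) -> 1
  row 17 [10001]: (((1 OR 1) XOR (1 XOR 0)) IMPLIES NOT 1) -> 1
  row 18 [10010]: (((0 OR 1) XOR (0 XOR 0)) IMPLIES NOT 0) -> 1
  row 19 [10011]: (((1 OR 1) XOR (1 XOR 0)) IMPLIES NOT 1) -> 1
  row 20 [10100]: (((0 OR 1) XOR (0 XOR 0)) IMPLIES NOT 0) -> 1
  row 21 [10101]: (((1 OR 1) XOR (1 XOR 0)) IMPLIES NOT 1) -> 1
  row 22 [10110]: (((0 OR 1) XOR (0 XOR 0)) IMPLIES NOT 0) -> 1
  row 23 [10111]: (((1 OR 1) XOR (1 XOR 0)) IMPLIES NOT 1) -> 1
  row 24 [11000]: (((0 OR 1) XOR (0 XOR 1)) IMPLIES NOT 0) -> 1
  row 25 [11001]: (((1 OR 1) XOR (1 XOR 1)) IMPLIES NOT 1) -> 0
  row 26 [11010]: (((0 OR 1) XOR (0 XOR 1)) IMPLIES NOT 0) -> 1
  row 27 [11011]: (((1 OR 1) XOR (1 XOR 1)) IMPLIES NOT 1) -> 0
  row 28 [11100]: (((0 OR 1) XOR (0 XOR 1)) IMPLIES NOT 0) -> 1
  row 29 [11101]: (((1 OR 1) XOR (1 XOR 1)) IMPLIES NOT 1) -> 0
  row 30 [11110]: (((0 OR 1) XOR (0 XOR 1)) IMPLIES NOT 0) -> 1
  row 31 [11111]: (((1 OR 1) XOR (1 XOR 1)) IMPLIES NOT 1) -> 0
Full result column, 8 rows per line (x1,x2 fixed per line; x3,x4,x5 runs 000..111 left to right):
  rows 0-7 [x1,x2=00]: 11111111  (ones: 8)
  rows 8-15 [x1,x2=01]: 10101010  (ones: 4)
  rows 16-23 [x1,x2=10]: 11111111  (ones: 8)
  rows 24-31 [x1,x2=11]: 10101010  (ones: 4)
Count of 1-rows = 8+4+8+4 = 24

24


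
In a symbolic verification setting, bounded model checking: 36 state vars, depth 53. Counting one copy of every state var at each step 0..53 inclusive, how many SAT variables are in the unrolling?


BMC unrolls to depth k, creating one copy of each state var for steps 0..k.
Step count = 53 + 1 = 54 (steps 0 through 53)
Vars per step = 36
Total = 36 * 54 = 1944

1944


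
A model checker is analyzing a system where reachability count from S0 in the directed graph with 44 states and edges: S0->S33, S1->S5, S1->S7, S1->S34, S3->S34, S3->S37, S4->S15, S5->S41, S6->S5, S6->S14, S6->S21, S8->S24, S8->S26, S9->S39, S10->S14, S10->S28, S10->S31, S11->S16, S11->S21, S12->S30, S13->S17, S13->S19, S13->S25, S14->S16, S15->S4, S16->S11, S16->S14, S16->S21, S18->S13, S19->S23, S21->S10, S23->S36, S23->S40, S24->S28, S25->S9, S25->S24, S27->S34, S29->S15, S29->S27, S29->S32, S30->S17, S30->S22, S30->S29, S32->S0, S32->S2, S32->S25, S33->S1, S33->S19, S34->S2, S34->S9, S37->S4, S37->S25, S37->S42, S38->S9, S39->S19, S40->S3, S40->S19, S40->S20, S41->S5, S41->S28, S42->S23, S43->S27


BFS from S0:
  layer 0: {S0}
  layer 1: {S33}
  layer 2: {S1, S19}
  layer 3: {S5, S7, S23, S34}
  layer 4: {S2, S9, S36, S40, S41}
  layer 5: {S3, S20, S28, S39}
  layer 6: {S37}
  layer 7: {S4, S25, S42}
  layer 8: {S15, S24}
Reachable set: {S0, S1, S2, S3, S4, S5, S7, S9, S15, S19, S20, S23, S24, S25, S28, S33, S34, S36, S37, S39, S40, S41, S42}
Count = 23

23


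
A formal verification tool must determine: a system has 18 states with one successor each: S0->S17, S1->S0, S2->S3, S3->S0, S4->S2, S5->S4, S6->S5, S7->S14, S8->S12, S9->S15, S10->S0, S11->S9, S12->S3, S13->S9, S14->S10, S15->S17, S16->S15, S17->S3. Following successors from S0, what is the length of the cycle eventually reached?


Trace from S0 until a state repeats:
  S0 -> S17 -> S3 -> S0
S0 first seen at step 0, revisited at step 3.
Cycle length = 3 - 0 = 3

3


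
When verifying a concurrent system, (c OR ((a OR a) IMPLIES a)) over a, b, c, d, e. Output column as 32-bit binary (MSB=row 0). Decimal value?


Formula: (c OR ((a OR a) IMPLIES a)) over a, b, c, d, e (32 rows)
Evaluate each row (bits = a,b,c,d,e, MSB first):
  row 0 [00000]: (0 OR ((0 OR 0) IMPLIES 0)) -> 1
  row 1 [00001]: (0 OR ((0 OR 0) IMPLIES 0)) -> 1
  row 2 [00010]: (0 OR ((0 OR 0) IMPLIES 0)) -> 1
  row 3 [00011]: (0 OR ((0 OR 0) IMPLIES 0)) -> 1
  row 4 [00100]: (1 OR ((0 OR 0) IMPLIES 0)) -> 1
  row 5 [00101]: (1 OR ((0 OR 0) IMPLIES 0)) -> 1
  row 6 [00110]: (1 OR ((0 OR 0) IMPLIES 0)) -> 1
  row 7 [00111]: (1 OR ((0 OR 0) IMPLIES 0)) -> 1
  row 8 [01000]: (0 OR ((0 OR 0) IMPLIES 0)) -> 1
  row 9 [01001]: (0 OR ((0 OR 0) IMPLIES 0)) -> 1
  row 10 [01010]: (0 OR ((0 OR 0) IMPLIES 0)) -> 1
  row 11 [01011]: (0 OR ((0 OR 0) IMPLIES 0)) -> 1
  row 12 [01100]: (1 OR ((0 OR 0) IMPLIES 0)) -> 1
  row 13 [01101]: (1 OR ((0 OR 0) IMPLIES 0)) -> 1
  row 14 [01110]: (1 OR ((0 OR 0) IMPLIES 0)) -> 1
  row 15 [01111]: (1 OR ((0 OR 0) IMPLIES 0)) -> 1
  row 16 [10000]: (0 OR ((1 OR 1) IMPLIES 1)) -> 1
  row 17 [10001]: (0 OR ((1 OR 1) IMPLIES 1)) -> 1
  row 18 [10010]: (0 OR ((1 OR 1) IMPLIES 1)) -> 1
  row 19 [10011]: (0 OR ((1 OR 1) IMPLIES 1)) -> 1
  row 20 [10100]: (1 OR ((1 OR 1) IMPLIES 1)) -> 1
  row 21 [10101]: (1 OR ((1 OR 1) IMPLIES 1)) -> 1
  row 22 [10110]: (1 OR ((1 OR 1) IMPLIES 1)) -> 1
  row 23 [10111]: (1 OR ((1 OR 1) IMPLIES 1)) -> 1
  row 24 [11000]: (0 OR ((1 OR 1) IMPLIES 1)) -> 1
  row 25 [11001]: (0 OR ((1 OR 1) IMPLIES 1)) -> 1
  row 26 [11010]: (0 OR ((1 OR 1) IMPLIES 1)) -> 1
  row 27 [11011]: (0 OR ((1 OR 1) IMPLIES 1)) -> 1
  row 28 [11100]: (1 OR ((1 OR 1) IMPLIES 1)) -> 1
  row 29 [11101]: (1 OR ((1 OR 1) IMPLIES 1)) -> 1
  row 30 [11110]: (1 OR ((1 OR 1) IMPLIES 1)) -> 1
  row 31 [11111]: (1 OR ((1 OR 1) IMPLIES 1)) -> 1
Full result column, 4 rows per line (a,b,c fixed per line; d,e runs 00..11 left to right):
  rows 0-3 [a,b,c=000]: 1111  = hex F
  rows 4-7 [a,b,c=001]: 1111  = hex F
  rows 8-11 [a,b,c=010]: 1111  = hex F
  rows 12-15 [a,b,c=011]: 1111  = hex F
  rows 16-19 [a,b,c=100]: 1111  = hex F
  rows 20-23 [a,b,c=101]: 1111  = hex F
  rows 24-27 [a,b,c=110]: 1111  = hex F
  rows 28-31 [a,b,c=111]: 1111  = hex F
Output column (row 0 .. row 31) = 11111111111111111111111111111111
Output column grouped in 4s = 1111 1111 1111 1111 1111 1111 1111 1111 = 0xFFFFFFFF
Convert to decimal digit by digit (value = value*16 + digit):
  F -> 15
  15*16 + 15 (F) = 255
  255*16 + 15 (F) = 4095
  4095*16 + 15 (F) = 65535
  65535*16 + 15 (F) = 1048575
  1048575*16 + 15 (F) = 16777215
  16777215*16 + 15 (F) = 268435455
  268435455*16 + 15 (F) = 4294967295
Decimal = 4294967295

4294967295


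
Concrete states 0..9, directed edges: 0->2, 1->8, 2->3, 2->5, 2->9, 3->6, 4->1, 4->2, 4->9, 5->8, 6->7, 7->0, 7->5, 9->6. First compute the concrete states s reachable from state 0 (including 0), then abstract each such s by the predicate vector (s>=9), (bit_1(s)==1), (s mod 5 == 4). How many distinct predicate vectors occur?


BFS from 0:
Concrete reachable: {0, 2, 3, 5, 6, 7, 8, 9}
Abstract via predicates (s>=9), (bit_1(s)==1), (s mod 5 == 4):
  (0,0,0) <- {0, 5, 8}
  (0,1,0) <- {2, 3, 6, 7}
  (1,0,1) <- {9}
Distinct abstract states = 3

3


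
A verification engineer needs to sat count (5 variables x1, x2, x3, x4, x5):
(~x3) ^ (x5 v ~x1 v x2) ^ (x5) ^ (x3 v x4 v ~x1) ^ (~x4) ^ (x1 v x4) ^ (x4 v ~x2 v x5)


CNF with 7 clauses over 5 vars (32 assignments).
An assignment satisfies CNF iff every clause has >=1 true literal.
Check each row (bits = x1,x2,x3,x4,x5; clause T/F shown):
  row 0 [00000]: clauses=TTFTTFT -> 0
  row 1 [00001]: clauses=TTTTTFT -> 0
  row 2 [00010]: clauses=TTFTFTT -> 0
  row 3 [00011]: clauses=TTTTFTT -> 0
  row 4 [00100]: clauses=FTFTTFT -> 0
  row 5 [00101]: clauses=FTTTTFT -> 0
  row 6 [00110]: clauses=FTFTFTT -> 0
  row 7 [00111]: clauses=FTTTFTT -> 0
  row 8 [01000]: clauses=TTFTTFF -> 0
  row 9 [01001]: clauses=TTTTTFT -> 0
  row 10 [01010]: clauses=TTFTFTT -> 0
  row 11 [01011]: clauses=TTTTFTT -> 0
  row 12 [01100]: clauses=FTFTTFF -> 0
  row 13 [01101]: clauses=FTTTTFT -> 0
  row 14 [01110]: clauses=FTFTFTT -> 0
  row 15 [01111]: clauses=FTTTFTT -> 0
  row 16 [10000]: clauses=TFFFTTT -> 0
  row 17 [10001]: clauses=TTTFTTT -> 0
  row 18 [10010]: clauses=TFFTFTT -> 0
  row 19 [10011]: clauses=TTTTFTT -> 0
  row 20 [10100]: clauses=FFFTTTT -> 0
  row 21 [10101]: clauses=FTTTTTT -> 0
  row 22 [10110]: clauses=FFFTFTT -> 0
  row 23 [10111]: clauses=FTTTFTT -> 0
  row 24 [11000]: clauses=TTFFTTF -> 0
  row 25 [11001]: clauses=TTTFTTT -> 0
  row 26 [11010]: clauses=TTFTFTT -> 0
  row 27 [11011]: clauses=TTTTFTT -> 0
  row 28 [11100]: clauses=FTFTTTF -> 0
  row 29 [11101]: clauses=FTTTTTT -> 0
  row 30 [11110]: clauses=FTFTFTT -> 0
  row 31 [11111]: clauses=FTTTFTT -> 0
Full result column, 8 rows per line (x1,x2 fixed per line; x3,x4,x5 runs 000..111 left to right):
  rows 0-7 [x1,x2=00]: 00000000  (ones: 0)
  rows 8-15 [x1,x2=01]: 00000000  (ones: 0)
  rows 16-23 [x1,x2=10]: 00000000  (ones: 0)
  rows 24-31 [x1,x2=11]: 00000000  (ones: 0)
Satisfying assignments = 0+0+0+0 = 0

0


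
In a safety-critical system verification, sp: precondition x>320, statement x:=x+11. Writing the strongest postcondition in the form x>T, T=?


Formula: sp(P, x:=E) = exists old_x. (x = E[old_x/x]) AND P[old_x/x] (old_x is the value of x before the assignment; eliminate old_x by solving x = E[old_x/x] for old_x)
Step 1: Precondition P: x>320, i.e. old_x > 320
Step 2: Assignment gives x = old_x + 11, so old_x = x - 11
Step 3: Substitute into P: x - 11 > 320
Step 4: Simplify: x > 320+11 = 331

331


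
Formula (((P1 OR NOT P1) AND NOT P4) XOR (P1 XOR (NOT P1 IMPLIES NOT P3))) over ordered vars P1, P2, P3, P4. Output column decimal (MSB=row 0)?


Formula: (((P1 OR NOT P1) AND NOT P4) XOR (P1 XOR (NOT P1 IMPLIES NOT P3))) over P1, P2, P3, P4 (16 rows)
Evaluate each row (bits = P1,P2,P3,P4, MSB first):
  row 0 [0000]: (((0 OR NOT 0) AND NOT 0) XOR (0 XOR (NOT 0 IMPLIES NOT 0))) -> 0
  row 1 [0001]: (((0 OR NOT 0) AND NOT 1) XOR (0 XOR (NOT 0 IMPLIES NOT 0))) -> 1
  row 2 [0010]: (((0 OR NOT 0) AND NOT 0) XOR (0 XOR (NOT 0 IMPLIES NOT 1))) -> 1
  row 3 [0011]: (((0 OR NOT 0) AND NOT 1) XOR (0 XOR (NOT 0 IMPLIES NOT 1))) -> 0
  row 4 [0100]: (((0 OR NOT 0) AND NOT 0) XOR (0 XOR (NOT 0 IMPLIES NOT 0))) -> 0
  row 5 [0101]: (((0 OR NOT 0) AND NOT 1) XOR (0 XOR (NOT 0 IMPLIES NOT 0))) -> 1
  row 6 [0110]: (((0 OR NOT 0) AND NOT 0) XOR (0 XOR (NOT 0 IMPLIES NOT 1))) -> 1
  row 7 [0111]: (((0 OR NOT 0) AND NOT 1) XOR (0 XOR (NOT 0 IMPLIES NOT 1))) -> 0
  row 8 [1000]: (((1 OR NOT 1) AND NOT 0) XOR (1 XOR (NOT 1 IMPLIES NOT 0))) -> 1
  row 9 [1001]: (((1 OR NOT 1) AND NOT 1) XOR (1 XOR (NOT 1 IMPLIES NOT 0))) -> 0
  row 10 [1010]: (((1 OR NOT 1) AND NOT 0) XOR (1 XOR (NOT 1 IMPLIES NOT 1))) -> 1
  row 11 [1011]: (((1 OR NOT 1) AND NOT 1) XOR (1 XOR (NOT 1 IMPLIES NOT 1))) -> 0
  row 12 [1100]: (((1 OR NOT 1) AND NOT 0) XOR (1 XOR (NOT 1 IMPLIES NOT 0))) -> 1
  row 13 [1101]: (((1 OR NOT 1) AND NOT 1) XOR (1 XOR (NOT 1 IMPLIES NOT 0))) -> 0
  row 14 [1110]: (((1 OR NOT 1) AND NOT 0) XOR (1 XOR (NOT 1 IMPLIES NOT 1))) -> 1
  row 15 [1111]: (((1 OR NOT 1) AND NOT 1) XOR (1 XOR (NOT 1 IMPLIES NOT 1))) -> 0
Full result column, 4 rows per line (P1,P2 fixed per line; P3,P4 runs 00..11 left to right):
  rows 0-3 [P1,P2=00]: 0110  = hex 6
  rows 4-7 [P1,P2=01]: 0110  = hex 6
  rows 8-11 [P1,P2=10]: 1010  = hex A
  rows 12-15 [P1,P2=11]: 1010  = hex A
Output column (row 0 .. row 15) = 0110011010101010
Output column grouped in 4s = 0110 0110 1010 1010 = 0x66AA
Convert to decimal digit by digit (value = value*16 + digit):
  6 -> 6
  6*16 + 6 = 102
  102*16 + 10 (A) = 1642
  1642*16 + 10 (A) = 26282
Decimal = 26282

26282


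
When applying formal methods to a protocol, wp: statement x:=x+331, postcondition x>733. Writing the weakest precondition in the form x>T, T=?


Formula: wp(x:=E, P) = P[E/x] (substitute E for x in postcondition)
Step 1: Postcondition: x>733
Step 2: Substitute x+331 for x: x+331>733
Step 3: Solve for x: x > 733-331 = 402

402


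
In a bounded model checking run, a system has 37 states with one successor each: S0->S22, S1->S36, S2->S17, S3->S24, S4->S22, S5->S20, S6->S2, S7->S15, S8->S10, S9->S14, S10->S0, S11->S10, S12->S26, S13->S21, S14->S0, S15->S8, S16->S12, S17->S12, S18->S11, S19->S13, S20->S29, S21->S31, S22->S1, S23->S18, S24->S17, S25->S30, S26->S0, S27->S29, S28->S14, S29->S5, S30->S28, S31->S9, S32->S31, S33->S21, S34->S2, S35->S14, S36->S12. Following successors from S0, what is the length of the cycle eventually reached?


Trace from S0 until a state repeats:
  S0 -> S22 -> S1 -> S36 -> S12 -> S26 -> S0
S0 first seen at step 0, revisited at step 6.
Cycle length = 6 - 0 = 6

6


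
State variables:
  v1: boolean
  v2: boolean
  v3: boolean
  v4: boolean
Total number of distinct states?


State space = product of domain sizes of all variables.
Domain sizes:
  v1 (boolean): 2
  v2 (boolean): 2
  v3 (boolean): 2
  v4 (boolean): 2
Product = 2 * 2 * 2 * 2 = 16

16
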